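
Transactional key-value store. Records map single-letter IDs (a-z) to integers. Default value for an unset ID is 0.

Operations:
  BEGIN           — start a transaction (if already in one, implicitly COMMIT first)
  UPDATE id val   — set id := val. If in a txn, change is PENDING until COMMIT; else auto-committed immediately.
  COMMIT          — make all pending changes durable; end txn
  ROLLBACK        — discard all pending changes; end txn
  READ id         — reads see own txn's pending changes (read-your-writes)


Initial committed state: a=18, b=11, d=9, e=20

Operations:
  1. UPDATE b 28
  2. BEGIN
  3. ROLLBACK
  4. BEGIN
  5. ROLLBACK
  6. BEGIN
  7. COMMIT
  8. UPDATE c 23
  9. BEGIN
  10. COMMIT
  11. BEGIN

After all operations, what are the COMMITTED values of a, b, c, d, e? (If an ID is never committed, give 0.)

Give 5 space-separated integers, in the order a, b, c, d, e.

Answer: 18 28 23 9 20

Derivation:
Initial committed: {a=18, b=11, d=9, e=20}
Op 1: UPDATE b=28 (auto-commit; committed b=28)
Op 2: BEGIN: in_txn=True, pending={}
Op 3: ROLLBACK: discarded pending []; in_txn=False
Op 4: BEGIN: in_txn=True, pending={}
Op 5: ROLLBACK: discarded pending []; in_txn=False
Op 6: BEGIN: in_txn=True, pending={}
Op 7: COMMIT: merged [] into committed; committed now {a=18, b=28, d=9, e=20}
Op 8: UPDATE c=23 (auto-commit; committed c=23)
Op 9: BEGIN: in_txn=True, pending={}
Op 10: COMMIT: merged [] into committed; committed now {a=18, b=28, c=23, d=9, e=20}
Op 11: BEGIN: in_txn=True, pending={}
Final committed: {a=18, b=28, c=23, d=9, e=20}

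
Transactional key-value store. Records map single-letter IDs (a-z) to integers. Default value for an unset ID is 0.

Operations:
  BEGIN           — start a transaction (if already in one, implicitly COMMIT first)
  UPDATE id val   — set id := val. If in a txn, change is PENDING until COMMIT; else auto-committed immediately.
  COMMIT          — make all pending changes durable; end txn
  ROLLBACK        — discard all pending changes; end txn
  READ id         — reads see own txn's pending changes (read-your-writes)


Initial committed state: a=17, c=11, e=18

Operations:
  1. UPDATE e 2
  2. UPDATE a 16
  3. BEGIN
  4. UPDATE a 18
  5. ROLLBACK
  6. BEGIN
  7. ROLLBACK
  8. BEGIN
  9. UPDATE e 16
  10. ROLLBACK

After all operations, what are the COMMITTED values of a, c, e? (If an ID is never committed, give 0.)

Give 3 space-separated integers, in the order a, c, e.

Answer: 16 11 2

Derivation:
Initial committed: {a=17, c=11, e=18}
Op 1: UPDATE e=2 (auto-commit; committed e=2)
Op 2: UPDATE a=16 (auto-commit; committed a=16)
Op 3: BEGIN: in_txn=True, pending={}
Op 4: UPDATE a=18 (pending; pending now {a=18})
Op 5: ROLLBACK: discarded pending ['a']; in_txn=False
Op 6: BEGIN: in_txn=True, pending={}
Op 7: ROLLBACK: discarded pending []; in_txn=False
Op 8: BEGIN: in_txn=True, pending={}
Op 9: UPDATE e=16 (pending; pending now {e=16})
Op 10: ROLLBACK: discarded pending ['e']; in_txn=False
Final committed: {a=16, c=11, e=2}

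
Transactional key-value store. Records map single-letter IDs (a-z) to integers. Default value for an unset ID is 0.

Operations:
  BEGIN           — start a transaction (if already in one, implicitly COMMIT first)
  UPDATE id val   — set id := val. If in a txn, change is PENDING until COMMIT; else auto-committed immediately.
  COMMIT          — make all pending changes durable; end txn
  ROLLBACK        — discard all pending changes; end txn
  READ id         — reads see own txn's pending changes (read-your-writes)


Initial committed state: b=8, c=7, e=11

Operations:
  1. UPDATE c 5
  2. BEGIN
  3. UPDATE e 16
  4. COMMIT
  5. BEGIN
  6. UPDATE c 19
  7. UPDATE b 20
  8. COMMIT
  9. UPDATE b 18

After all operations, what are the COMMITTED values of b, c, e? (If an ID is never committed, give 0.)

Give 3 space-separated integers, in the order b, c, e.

Answer: 18 19 16

Derivation:
Initial committed: {b=8, c=7, e=11}
Op 1: UPDATE c=5 (auto-commit; committed c=5)
Op 2: BEGIN: in_txn=True, pending={}
Op 3: UPDATE e=16 (pending; pending now {e=16})
Op 4: COMMIT: merged ['e'] into committed; committed now {b=8, c=5, e=16}
Op 5: BEGIN: in_txn=True, pending={}
Op 6: UPDATE c=19 (pending; pending now {c=19})
Op 7: UPDATE b=20 (pending; pending now {b=20, c=19})
Op 8: COMMIT: merged ['b', 'c'] into committed; committed now {b=20, c=19, e=16}
Op 9: UPDATE b=18 (auto-commit; committed b=18)
Final committed: {b=18, c=19, e=16}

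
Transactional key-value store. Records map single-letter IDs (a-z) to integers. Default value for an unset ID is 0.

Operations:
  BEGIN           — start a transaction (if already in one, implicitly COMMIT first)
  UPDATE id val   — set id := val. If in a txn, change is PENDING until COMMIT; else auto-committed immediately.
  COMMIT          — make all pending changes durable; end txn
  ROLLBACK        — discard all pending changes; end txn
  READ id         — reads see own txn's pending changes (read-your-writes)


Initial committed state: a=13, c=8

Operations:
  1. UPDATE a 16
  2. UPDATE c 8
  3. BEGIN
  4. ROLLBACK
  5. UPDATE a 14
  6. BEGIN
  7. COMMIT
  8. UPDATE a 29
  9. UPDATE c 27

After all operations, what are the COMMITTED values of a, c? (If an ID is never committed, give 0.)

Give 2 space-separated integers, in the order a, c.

Answer: 29 27

Derivation:
Initial committed: {a=13, c=8}
Op 1: UPDATE a=16 (auto-commit; committed a=16)
Op 2: UPDATE c=8 (auto-commit; committed c=8)
Op 3: BEGIN: in_txn=True, pending={}
Op 4: ROLLBACK: discarded pending []; in_txn=False
Op 5: UPDATE a=14 (auto-commit; committed a=14)
Op 6: BEGIN: in_txn=True, pending={}
Op 7: COMMIT: merged [] into committed; committed now {a=14, c=8}
Op 8: UPDATE a=29 (auto-commit; committed a=29)
Op 9: UPDATE c=27 (auto-commit; committed c=27)
Final committed: {a=29, c=27}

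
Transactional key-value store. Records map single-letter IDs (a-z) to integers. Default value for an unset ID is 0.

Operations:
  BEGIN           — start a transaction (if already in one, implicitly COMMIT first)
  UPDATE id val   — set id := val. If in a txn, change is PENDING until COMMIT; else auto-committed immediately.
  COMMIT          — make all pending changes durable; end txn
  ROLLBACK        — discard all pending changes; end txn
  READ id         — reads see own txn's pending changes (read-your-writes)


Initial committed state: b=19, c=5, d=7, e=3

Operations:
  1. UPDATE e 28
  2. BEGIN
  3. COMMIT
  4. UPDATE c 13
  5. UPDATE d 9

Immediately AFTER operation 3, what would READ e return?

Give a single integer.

Answer: 28

Derivation:
Initial committed: {b=19, c=5, d=7, e=3}
Op 1: UPDATE e=28 (auto-commit; committed e=28)
Op 2: BEGIN: in_txn=True, pending={}
Op 3: COMMIT: merged [] into committed; committed now {b=19, c=5, d=7, e=28}
After op 3: visible(e) = 28 (pending={}, committed={b=19, c=5, d=7, e=28})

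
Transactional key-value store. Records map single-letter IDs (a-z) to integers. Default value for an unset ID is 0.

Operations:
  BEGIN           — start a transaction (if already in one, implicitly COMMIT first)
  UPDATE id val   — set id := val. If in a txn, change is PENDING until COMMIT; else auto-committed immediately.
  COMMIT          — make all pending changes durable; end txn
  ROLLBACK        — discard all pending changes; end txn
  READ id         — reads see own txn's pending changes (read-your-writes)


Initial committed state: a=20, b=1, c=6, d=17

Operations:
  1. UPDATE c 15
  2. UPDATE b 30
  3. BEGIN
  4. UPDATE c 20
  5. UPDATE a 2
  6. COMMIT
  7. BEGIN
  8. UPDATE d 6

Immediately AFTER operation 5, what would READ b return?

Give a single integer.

Answer: 30

Derivation:
Initial committed: {a=20, b=1, c=6, d=17}
Op 1: UPDATE c=15 (auto-commit; committed c=15)
Op 2: UPDATE b=30 (auto-commit; committed b=30)
Op 3: BEGIN: in_txn=True, pending={}
Op 4: UPDATE c=20 (pending; pending now {c=20})
Op 5: UPDATE a=2 (pending; pending now {a=2, c=20})
After op 5: visible(b) = 30 (pending={a=2, c=20}, committed={a=20, b=30, c=15, d=17})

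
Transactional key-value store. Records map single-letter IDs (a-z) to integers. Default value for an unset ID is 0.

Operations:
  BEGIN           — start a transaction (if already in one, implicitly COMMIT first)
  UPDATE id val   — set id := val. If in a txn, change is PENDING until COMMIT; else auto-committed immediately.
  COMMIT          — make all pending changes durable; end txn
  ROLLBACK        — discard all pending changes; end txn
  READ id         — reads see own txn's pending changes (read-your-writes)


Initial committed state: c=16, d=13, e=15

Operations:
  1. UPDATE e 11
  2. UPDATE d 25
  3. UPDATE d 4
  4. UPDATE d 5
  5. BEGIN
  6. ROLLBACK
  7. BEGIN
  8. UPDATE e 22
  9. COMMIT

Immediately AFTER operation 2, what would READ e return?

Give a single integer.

Initial committed: {c=16, d=13, e=15}
Op 1: UPDATE e=11 (auto-commit; committed e=11)
Op 2: UPDATE d=25 (auto-commit; committed d=25)
After op 2: visible(e) = 11 (pending={}, committed={c=16, d=25, e=11})

Answer: 11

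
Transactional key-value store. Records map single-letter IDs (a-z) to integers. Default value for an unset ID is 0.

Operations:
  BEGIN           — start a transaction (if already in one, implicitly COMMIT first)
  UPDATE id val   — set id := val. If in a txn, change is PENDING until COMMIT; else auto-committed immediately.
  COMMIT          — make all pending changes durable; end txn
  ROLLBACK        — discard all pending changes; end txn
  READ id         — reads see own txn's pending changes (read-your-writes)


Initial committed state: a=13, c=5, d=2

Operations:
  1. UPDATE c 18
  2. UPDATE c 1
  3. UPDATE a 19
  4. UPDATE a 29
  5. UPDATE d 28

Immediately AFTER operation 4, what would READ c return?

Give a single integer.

Answer: 1

Derivation:
Initial committed: {a=13, c=5, d=2}
Op 1: UPDATE c=18 (auto-commit; committed c=18)
Op 2: UPDATE c=1 (auto-commit; committed c=1)
Op 3: UPDATE a=19 (auto-commit; committed a=19)
Op 4: UPDATE a=29 (auto-commit; committed a=29)
After op 4: visible(c) = 1 (pending={}, committed={a=29, c=1, d=2})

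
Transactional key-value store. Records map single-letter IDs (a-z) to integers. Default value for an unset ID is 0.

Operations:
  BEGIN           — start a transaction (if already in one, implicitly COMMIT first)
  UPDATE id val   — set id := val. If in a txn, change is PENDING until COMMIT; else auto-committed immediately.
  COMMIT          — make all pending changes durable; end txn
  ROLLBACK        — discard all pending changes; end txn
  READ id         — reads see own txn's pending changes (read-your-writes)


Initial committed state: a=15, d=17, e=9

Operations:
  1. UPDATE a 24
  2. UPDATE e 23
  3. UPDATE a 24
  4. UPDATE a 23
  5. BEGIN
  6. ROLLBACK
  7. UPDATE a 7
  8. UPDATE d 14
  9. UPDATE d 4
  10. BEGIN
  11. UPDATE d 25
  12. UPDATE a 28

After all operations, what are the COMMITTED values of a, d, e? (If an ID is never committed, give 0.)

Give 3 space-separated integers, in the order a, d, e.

Initial committed: {a=15, d=17, e=9}
Op 1: UPDATE a=24 (auto-commit; committed a=24)
Op 2: UPDATE e=23 (auto-commit; committed e=23)
Op 3: UPDATE a=24 (auto-commit; committed a=24)
Op 4: UPDATE a=23 (auto-commit; committed a=23)
Op 5: BEGIN: in_txn=True, pending={}
Op 6: ROLLBACK: discarded pending []; in_txn=False
Op 7: UPDATE a=7 (auto-commit; committed a=7)
Op 8: UPDATE d=14 (auto-commit; committed d=14)
Op 9: UPDATE d=4 (auto-commit; committed d=4)
Op 10: BEGIN: in_txn=True, pending={}
Op 11: UPDATE d=25 (pending; pending now {d=25})
Op 12: UPDATE a=28 (pending; pending now {a=28, d=25})
Final committed: {a=7, d=4, e=23}

Answer: 7 4 23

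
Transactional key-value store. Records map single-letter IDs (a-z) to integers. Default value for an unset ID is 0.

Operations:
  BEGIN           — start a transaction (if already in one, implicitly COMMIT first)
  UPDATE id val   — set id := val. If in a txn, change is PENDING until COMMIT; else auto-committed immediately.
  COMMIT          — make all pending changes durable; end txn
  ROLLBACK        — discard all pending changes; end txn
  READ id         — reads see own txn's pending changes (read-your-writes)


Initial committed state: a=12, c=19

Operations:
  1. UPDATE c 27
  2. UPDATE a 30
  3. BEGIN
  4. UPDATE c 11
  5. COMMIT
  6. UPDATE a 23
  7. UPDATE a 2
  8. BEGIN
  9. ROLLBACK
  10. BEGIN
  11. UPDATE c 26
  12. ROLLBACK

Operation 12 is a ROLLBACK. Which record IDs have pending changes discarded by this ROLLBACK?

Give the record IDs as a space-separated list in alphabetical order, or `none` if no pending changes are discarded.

Answer: c

Derivation:
Initial committed: {a=12, c=19}
Op 1: UPDATE c=27 (auto-commit; committed c=27)
Op 2: UPDATE a=30 (auto-commit; committed a=30)
Op 3: BEGIN: in_txn=True, pending={}
Op 4: UPDATE c=11 (pending; pending now {c=11})
Op 5: COMMIT: merged ['c'] into committed; committed now {a=30, c=11}
Op 6: UPDATE a=23 (auto-commit; committed a=23)
Op 7: UPDATE a=2 (auto-commit; committed a=2)
Op 8: BEGIN: in_txn=True, pending={}
Op 9: ROLLBACK: discarded pending []; in_txn=False
Op 10: BEGIN: in_txn=True, pending={}
Op 11: UPDATE c=26 (pending; pending now {c=26})
Op 12: ROLLBACK: discarded pending ['c']; in_txn=False
ROLLBACK at op 12 discards: ['c']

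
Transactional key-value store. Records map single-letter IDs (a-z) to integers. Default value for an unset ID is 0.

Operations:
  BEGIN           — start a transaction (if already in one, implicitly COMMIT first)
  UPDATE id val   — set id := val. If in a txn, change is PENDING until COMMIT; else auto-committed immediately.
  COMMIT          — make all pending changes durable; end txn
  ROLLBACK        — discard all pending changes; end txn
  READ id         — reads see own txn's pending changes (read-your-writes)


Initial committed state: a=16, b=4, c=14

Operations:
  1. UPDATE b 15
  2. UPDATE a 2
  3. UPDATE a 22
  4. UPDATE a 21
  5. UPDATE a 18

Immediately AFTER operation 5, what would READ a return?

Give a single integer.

Answer: 18

Derivation:
Initial committed: {a=16, b=4, c=14}
Op 1: UPDATE b=15 (auto-commit; committed b=15)
Op 2: UPDATE a=2 (auto-commit; committed a=2)
Op 3: UPDATE a=22 (auto-commit; committed a=22)
Op 4: UPDATE a=21 (auto-commit; committed a=21)
Op 5: UPDATE a=18 (auto-commit; committed a=18)
After op 5: visible(a) = 18 (pending={}, committed={a=18, b=15, c=14})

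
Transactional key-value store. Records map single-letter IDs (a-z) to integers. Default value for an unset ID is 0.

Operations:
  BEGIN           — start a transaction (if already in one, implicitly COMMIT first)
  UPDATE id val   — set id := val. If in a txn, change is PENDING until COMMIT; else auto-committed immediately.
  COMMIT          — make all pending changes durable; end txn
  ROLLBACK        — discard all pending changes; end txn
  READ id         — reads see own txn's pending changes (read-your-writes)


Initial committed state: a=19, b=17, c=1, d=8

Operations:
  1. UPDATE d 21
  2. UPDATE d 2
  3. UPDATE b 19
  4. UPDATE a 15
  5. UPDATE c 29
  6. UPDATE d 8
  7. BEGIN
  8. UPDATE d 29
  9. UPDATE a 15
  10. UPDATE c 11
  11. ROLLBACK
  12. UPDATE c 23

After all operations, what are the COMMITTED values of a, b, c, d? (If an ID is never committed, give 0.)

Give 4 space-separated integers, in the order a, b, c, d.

Initial committed: {a=19, b=17, c=1, d=8}
Op 1: UPDATE d=21 (auto-commit; committed d=21)
Op 2: UPDATE d=2 (auto-commit; committed d=2)
Op 3: UPDATE b=19 (auto-commit; committed b=19)
Op 4: UPDATE a=15 (auto-commit; committed a=15)
Op 5: UPDATE c=29 (auto-commit; committed c=29)
Op 6: UPDATE d=8 (auto-commit; committed d=8)
Op 7: BEGIN: in_txn=True, pending={}
Op 8: UPDATE d=29 (pending; pending now {d=29})
Op 9: UPDATE a=15 (pending; pending now {a=15, d=29})
Op 10: UPDATE c=11 (pending; pending now {a=15, c=11, d=29})
Op 11: ROLLBACK: discarded pending ['a', 'c', 'd']; in_txn=False
Op 12: UPDATE c=23 (auto-commit; committed c=23)
Final committed: {a=15, b=19, c=23, d=8}

Answer: 15 19 23 8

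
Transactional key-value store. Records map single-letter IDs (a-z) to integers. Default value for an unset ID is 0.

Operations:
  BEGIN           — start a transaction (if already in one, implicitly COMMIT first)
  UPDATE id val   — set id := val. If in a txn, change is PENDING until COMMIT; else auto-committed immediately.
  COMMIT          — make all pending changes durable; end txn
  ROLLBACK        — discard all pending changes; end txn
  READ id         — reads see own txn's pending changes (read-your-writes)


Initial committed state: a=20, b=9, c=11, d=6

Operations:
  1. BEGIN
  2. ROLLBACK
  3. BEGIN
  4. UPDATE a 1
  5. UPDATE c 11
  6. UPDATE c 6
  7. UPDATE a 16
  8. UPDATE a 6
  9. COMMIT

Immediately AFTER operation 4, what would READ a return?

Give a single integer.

Initial committed: {a=20, b=9, c=11, d=6}
Op 1: BEGIN: in_txn=True, pending={}
Op 2: ROLLBACK: discarded pending []; in_txn=False
Op 3: BEGIN: in_txn=True, pending={}
Op 4: UPDATE a=1 (pending; pending now {a=1})
After op 4: visible(a) = 1 (pending={a=1}, committed={a=20, b=9, c=11, d=6})

Answer: 1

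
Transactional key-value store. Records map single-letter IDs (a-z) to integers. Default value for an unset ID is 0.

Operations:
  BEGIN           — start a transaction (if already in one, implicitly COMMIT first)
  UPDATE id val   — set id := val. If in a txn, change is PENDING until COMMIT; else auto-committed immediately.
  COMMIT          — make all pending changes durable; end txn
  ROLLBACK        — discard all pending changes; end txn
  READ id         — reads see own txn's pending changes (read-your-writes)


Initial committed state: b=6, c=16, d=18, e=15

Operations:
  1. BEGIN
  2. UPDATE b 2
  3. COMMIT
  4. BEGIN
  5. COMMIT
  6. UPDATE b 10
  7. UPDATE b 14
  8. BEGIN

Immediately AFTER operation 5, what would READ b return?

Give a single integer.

Answer: 2

Derivation:
Initial committed: {b=6, c=16, d=18, e=15}
Op 1: BEGIN: in_txn=True, pending={}
Op 2: UPDATE b=2 (pending; pending now {b=2})
Op 3: COMMIT: merged ['b'] into committed; committed now {b=2, c=16, d=18, e=15}
Op 4: BEGIN: in_txn=True, pending={}
Op 5: COMMIT: merged [] into committed; committed now {b=2, c=16, d=18, e=15}
After op 5: visible(b) = 2 (pending={}, committed={b=2, c=16, d=18, e=15})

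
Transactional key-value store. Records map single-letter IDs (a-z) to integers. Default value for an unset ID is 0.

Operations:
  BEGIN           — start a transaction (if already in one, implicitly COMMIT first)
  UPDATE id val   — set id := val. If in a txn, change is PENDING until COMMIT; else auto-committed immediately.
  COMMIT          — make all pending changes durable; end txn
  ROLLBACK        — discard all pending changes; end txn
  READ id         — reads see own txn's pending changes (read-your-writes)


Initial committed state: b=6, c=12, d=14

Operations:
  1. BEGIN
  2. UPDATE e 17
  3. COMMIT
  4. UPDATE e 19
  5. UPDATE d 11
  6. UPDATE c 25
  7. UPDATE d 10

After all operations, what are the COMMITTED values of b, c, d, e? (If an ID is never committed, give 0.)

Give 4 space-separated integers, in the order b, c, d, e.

Answer: 6 25 10 19

Derivation:
Initial committed: {b=6, c=12, d=14}
Op 1: BEGIN: in_txn=True, pending={}
Op 2: UPDATE e=17 (pending; pending now {e=17})
Op 3: COMMIT: merged ['e'] into committed; committed now {b=6, c=12, d=14, e=17}
Op 4: UPDATE e=19 (auto-commit; committed e=19)
Op 5: UPDATE d=11 (auto-commit; committed d=11)
Op 6: UPDATE c=25 (auto-commit; committed c=25)
Op 7: UPDATE d=10 (auto-commit; committed d=10)
Final committed: {b=6, c=25, d=10, e=19}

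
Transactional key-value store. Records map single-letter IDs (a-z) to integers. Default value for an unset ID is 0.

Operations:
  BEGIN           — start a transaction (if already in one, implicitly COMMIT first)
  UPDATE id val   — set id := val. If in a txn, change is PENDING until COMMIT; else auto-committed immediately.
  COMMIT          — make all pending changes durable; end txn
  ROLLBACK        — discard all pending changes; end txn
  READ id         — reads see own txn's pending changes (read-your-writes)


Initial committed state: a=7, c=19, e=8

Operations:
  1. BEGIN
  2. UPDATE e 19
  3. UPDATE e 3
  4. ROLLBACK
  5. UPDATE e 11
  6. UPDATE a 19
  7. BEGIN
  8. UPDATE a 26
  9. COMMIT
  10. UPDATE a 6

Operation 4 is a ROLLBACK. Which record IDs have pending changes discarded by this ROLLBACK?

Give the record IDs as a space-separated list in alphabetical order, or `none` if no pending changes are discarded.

Initial committed: {a=7, c=19, e=8}
Op 1: BEGIN: in_txn=True, pending={}
Op 2: UPDATE e=19 (pending; pending now {e=19})
Op 3: UPDATE e=3 (pending; pending now {e=3})
Op 4: ROLLBACK: discarded pending ['e']; in_txn=False
Op 5: UPDATE e=11 (auto-commit; committed e=11)
Op 6: UPDATE a=19 (auto-commit; committed a=19)
Op 7: BEGIN: in_txn=True, pending={}
Op 8: UPDATE a=26 (pending; pending now {a=26})
Op 9: COMMIT: merged ['a'] into committed; committed now {a=26, c=19, e=11}
Op 10: UPDATE a=6 (auto-commit; committed a=6)
ROLLBACK at op 4 discards: ['e']

Answer: e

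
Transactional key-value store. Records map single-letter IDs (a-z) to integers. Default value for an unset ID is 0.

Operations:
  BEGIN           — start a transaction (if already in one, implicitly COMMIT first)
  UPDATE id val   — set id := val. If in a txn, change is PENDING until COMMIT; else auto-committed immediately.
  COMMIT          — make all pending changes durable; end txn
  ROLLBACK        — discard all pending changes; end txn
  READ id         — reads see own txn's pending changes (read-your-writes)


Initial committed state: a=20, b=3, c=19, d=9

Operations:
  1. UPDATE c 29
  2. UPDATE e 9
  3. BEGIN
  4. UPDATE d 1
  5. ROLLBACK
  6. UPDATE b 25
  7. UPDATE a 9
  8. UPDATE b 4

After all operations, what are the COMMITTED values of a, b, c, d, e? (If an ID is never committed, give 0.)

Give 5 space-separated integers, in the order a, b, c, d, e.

Initial committed: {a=20, b=3, c=19, d=9}
Op 1: UPDATE c=29 (auto-commit; committed c=29)
Op 2: UPDATE e=9 (auto-commit; committed e=9)
Op 3: BEGIN: in_txn=True, pending={}
Op 4: UPDATE d=1 (pending; pending now {d=1})
Op 5: ROLLBACK: discarded pending ['d']; in_txn=False
Op 6: UPDATE b=25 (auto-commit; committed b=25)
Op 7: UPDATE a=9 (auto-commit; committed a=9)
Op 8: UPDATE b=4 (auto-commit; committed b=4)
Final committed: {a=9, b=4, c=29, d=9, e=9}

Answer: 9 4 29 9 9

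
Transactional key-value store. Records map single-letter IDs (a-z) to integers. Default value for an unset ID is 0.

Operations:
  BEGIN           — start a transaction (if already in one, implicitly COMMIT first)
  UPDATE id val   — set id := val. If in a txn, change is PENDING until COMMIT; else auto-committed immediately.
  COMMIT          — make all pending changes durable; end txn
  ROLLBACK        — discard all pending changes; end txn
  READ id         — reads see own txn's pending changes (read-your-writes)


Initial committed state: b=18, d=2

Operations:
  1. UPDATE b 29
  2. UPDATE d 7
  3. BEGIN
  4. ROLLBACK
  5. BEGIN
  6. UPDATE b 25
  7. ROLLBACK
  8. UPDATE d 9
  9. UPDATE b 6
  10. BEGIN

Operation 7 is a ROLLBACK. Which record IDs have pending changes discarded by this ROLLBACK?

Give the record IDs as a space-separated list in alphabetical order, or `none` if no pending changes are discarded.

Initial committed: {b=18, d=2}
Op 1: UPDATE b=29 (auto-commit; committed b=29)
Op 2: UPDATE d=7 (auto-commit; committed d=7)
Op 3: BEGIN: in_txn=True, pending={}
Op 4: ROLLBACK: discarded pending []; in_txn=False
Op 5: BEGIN: in_txn=True, pending={}
Op 6: UPDATE b=25 (pending; pending now {b=25})
Op 7: ROLLBACK: discarded pending ['b']; in_txn=False
Op 8: UPDATE d=9 (auto-commit; committed d=9)
Op 9: UPDATE b=6 (auto-commit; committed b=6)
Op 10: BEGIN: in_txn=True, pending={}
ROLLBACK at op 7 discards: ['b']

Answer: b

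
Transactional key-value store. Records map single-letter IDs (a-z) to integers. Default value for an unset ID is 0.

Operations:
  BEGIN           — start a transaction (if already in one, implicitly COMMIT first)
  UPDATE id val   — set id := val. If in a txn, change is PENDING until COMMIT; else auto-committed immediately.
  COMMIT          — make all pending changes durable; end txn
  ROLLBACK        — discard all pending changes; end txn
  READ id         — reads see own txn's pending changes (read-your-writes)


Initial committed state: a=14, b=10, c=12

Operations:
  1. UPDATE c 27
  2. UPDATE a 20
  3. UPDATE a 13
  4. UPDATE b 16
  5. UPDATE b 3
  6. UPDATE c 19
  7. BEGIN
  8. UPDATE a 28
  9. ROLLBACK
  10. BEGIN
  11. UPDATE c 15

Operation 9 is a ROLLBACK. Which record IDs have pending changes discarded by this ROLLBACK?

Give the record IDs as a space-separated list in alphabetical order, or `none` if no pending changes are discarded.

Answer: a

Derivation:
Initial committed: {a=14, b=10, c=12}
Op 1: UPDATE c=27 (auto-commit; committed c=27)
Op 2: UPDATE a=20 (auto-commit; committed a=20)
Op 3: UPDATE a=13 (auto-commit; committed a=13)
Op 4: UPDATE b=16 (auto-commit; committed b=16)
Op 5: UPDATE b=3 (auto-commit; committed b=3)
Op 6: UPDATE c=19 (auto-commit; committed c=19)
Op 7: BEGIN: in_txn=True, pending={}
Op 8: UPDATE a=28 (pending; pending now {a=28})
Op 9: ROLLBACK: discarded pending ['a']; in_txn=False
Op 10: BEGIN: in_txn=True, pending={}
Op 11: UPDATE c=15 (pending; pending now {c=15})
ROLLBACK at op 9 discards: ['a']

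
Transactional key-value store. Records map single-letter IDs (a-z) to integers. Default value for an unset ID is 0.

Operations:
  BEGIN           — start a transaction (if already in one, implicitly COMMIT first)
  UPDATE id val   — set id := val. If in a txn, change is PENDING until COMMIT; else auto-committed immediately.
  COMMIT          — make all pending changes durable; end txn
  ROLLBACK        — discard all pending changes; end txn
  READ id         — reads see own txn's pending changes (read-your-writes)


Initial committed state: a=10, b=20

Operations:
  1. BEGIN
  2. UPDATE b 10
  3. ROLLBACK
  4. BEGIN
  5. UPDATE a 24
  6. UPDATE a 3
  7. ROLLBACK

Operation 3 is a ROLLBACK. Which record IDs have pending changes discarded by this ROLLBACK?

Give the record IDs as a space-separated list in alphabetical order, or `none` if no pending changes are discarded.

Answer: b

Derivation:
Initial committed: {a=10, b=20}
Op 1: BEGIN: in_txn=True, pending={}
Op 2: UPDATE b=10 (pending; pending now {b=10})
Op 3: ROLLBACK: discarded pending ['b']; in_txn=False
Op 4: BEGIN: in_txn=True, pending={}
Op 5: UPDATE a=24 (pending; pending now {a=24})
Op 6: UPDATE a=3 (pending; pending now {a=3})
Op 7: ROLLBACK: discarded pending ['a']; in_txn=False
ROLLBACK at op 3 discards: ['b']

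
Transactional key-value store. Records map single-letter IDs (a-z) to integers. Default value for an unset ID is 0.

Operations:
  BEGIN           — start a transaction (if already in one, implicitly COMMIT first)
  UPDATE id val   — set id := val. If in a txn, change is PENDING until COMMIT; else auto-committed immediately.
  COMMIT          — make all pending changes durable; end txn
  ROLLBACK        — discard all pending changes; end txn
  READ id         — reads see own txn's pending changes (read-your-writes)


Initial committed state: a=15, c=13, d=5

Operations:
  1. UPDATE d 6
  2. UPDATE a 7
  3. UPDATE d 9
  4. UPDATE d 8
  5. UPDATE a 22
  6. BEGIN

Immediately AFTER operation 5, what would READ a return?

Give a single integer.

Initial committed: {a=15, c=13, d=5}
Op 1: UPDATE d=6 (auto-commit; committed d=6)
Op 2: UPDATE a=7 (auto-commit; committed a=7)
Op 3: UPDATE d=9 (auto-commit; committed d=9)
Op 4: UPDATE d=8 (auto-commit; committed d=8)
Op 5: UPDATE a=22 (auto-commit; committed a=22)
After op 5: visible(a) = 22 (pending={}, committed={a=22, c=13, d=8})

Answer: 22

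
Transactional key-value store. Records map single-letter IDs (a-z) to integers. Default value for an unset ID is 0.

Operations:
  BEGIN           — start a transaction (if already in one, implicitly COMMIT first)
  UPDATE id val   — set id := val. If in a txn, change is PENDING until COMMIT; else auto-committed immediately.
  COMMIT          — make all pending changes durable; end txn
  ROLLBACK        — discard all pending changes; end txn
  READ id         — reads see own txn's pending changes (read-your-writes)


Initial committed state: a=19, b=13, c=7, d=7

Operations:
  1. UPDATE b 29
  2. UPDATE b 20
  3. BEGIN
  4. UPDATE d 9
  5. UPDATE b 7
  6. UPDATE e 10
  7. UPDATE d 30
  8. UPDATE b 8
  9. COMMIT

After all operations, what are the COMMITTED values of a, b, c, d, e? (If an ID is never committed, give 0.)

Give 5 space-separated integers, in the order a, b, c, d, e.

Answer: 19 8 7 30 10

Derivation:
Initial committed: {a=19, b=13, c=7, d=7}
Op 1: UPDATE b=29 (auto-commit; committed b=29)
Op 2: UPDATE b=20 (auto-commit; committed b=20)
Op 3: BEGIN: in_txn=True, pending={}
Op 4: UPDATE d=9 (pending; pending now {d=9})
Op 5: UPDATE b=7 (pending; pending now {b=7, d=9})
Op 6: UPDATE e=10 (pending; pending now {b=7, d=9, e=10})
Op 7: UPDATE d=30 (pending; pending now {b=7, d=30, e=10})
Op 8: UPDATE b=8 (pending; pending now {b=8, d=30, e=10})
Op 9: COMMIT: merged ['b', 'd', 'e'] into committed; committed now {a=19, b=8, c=7, d=30, e=10}
Final committed: {a=19, b=8, c=7, d=30, e=10}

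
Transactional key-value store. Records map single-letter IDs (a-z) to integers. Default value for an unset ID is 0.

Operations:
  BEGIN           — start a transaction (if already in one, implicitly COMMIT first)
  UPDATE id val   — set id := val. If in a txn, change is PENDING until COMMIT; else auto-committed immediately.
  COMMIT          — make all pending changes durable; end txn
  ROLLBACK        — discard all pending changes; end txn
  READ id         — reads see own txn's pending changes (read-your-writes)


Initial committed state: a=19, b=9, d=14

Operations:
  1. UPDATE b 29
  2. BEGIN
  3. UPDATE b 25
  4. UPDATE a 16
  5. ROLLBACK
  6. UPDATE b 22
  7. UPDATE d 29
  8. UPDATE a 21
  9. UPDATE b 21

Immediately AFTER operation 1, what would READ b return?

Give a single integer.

Initial committed: {a=19, b=9, d=14}
Op 1: UPDATE b=29 (auto-commit; committed b=29)
After op 1: visible(b) = 29 (pending={}, committed={a=19, b=29, d=14})

Answer: 29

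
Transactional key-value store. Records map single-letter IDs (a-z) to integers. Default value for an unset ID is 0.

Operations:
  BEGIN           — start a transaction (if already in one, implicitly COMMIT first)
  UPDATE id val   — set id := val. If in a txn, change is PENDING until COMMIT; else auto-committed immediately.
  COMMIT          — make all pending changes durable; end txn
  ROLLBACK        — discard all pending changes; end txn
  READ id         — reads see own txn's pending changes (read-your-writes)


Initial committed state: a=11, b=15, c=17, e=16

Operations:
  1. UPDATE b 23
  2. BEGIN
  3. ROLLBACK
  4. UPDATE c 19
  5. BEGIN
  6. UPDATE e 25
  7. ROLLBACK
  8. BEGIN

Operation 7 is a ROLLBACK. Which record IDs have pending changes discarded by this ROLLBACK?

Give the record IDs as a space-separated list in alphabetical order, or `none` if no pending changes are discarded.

Initial committed: {a=11, b=15, c=17, e=16}
Op 1: UPDATE b=23 (auto-commit; committed b=23)
Op 2: BEGIN: in_txn=True, pending={}
Op 3: ROLLBACK: discarded pending []; in_txn=False
Op 4: UPDATE c=19 (auto-commit; committed c=19)
Op 5: BEGIN: in_txn=True, pending={}
Op 6: UPDATE e=25 (pending; pending now {e=25})
Op 7: ROLLBACK: discarded pending ['e']; in_txn=False
Op 8: BEGIN: in_txn=True, pending={}
ROLLBACK at op 7 discards: ['e']

Answer: e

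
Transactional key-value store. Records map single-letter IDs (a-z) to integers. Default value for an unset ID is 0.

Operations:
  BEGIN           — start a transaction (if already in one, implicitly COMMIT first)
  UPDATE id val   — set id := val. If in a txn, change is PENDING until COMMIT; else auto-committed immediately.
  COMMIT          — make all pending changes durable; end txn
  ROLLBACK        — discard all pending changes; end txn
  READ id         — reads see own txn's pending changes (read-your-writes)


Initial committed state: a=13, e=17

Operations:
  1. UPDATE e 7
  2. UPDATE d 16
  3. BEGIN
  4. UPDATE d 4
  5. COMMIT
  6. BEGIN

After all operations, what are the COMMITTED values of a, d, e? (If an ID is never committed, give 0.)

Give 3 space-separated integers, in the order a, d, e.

Initial committed: {a=13, e=17}
Op 1: UPDATE e=7 (auto-commit; committed e=7)
Op 2: UPDATE d=16 (auto-commit; committed d=16)
Op 3: BEGIN: in_txn=True, pending={}
Op 4: UPDATE d=4 (pending; pending now {d=4})
Op 5: COMMIT: merged ['d'] into committed; committed now {a=13, d=4, e=7}
Op 6: BEGIN: in_txn=True, pending={}
Final committed: {a=13, d=4, e=7}

Answer: 13 4 7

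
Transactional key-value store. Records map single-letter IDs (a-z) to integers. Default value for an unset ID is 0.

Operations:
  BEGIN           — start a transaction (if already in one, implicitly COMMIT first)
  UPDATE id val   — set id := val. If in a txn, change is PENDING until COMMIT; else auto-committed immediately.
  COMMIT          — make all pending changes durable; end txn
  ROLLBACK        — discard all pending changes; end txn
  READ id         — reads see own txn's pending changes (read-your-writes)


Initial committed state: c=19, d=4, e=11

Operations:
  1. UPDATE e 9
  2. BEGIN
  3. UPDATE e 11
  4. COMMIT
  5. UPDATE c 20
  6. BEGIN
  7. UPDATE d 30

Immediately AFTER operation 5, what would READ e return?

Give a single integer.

Initial committed: {c=19, d=4, e=11}
Op 1: UPDATE e=9 (auto-commit; committed e=9)
Op 2: BEGIN: in_txn=True, pending={}
Op 3: UPDATE e=11 (pending; pending now {e=11})
Op 4: COMMIT: merged ['e'] into committed; committed now {c=19, d=4, e=11}
Op 5: UPDATE c=20 (auto-commit; committed c=20)
After op 5: visible(e) = 11 (pending={}, committed={c=20, d=4, e=11})

Answer: 11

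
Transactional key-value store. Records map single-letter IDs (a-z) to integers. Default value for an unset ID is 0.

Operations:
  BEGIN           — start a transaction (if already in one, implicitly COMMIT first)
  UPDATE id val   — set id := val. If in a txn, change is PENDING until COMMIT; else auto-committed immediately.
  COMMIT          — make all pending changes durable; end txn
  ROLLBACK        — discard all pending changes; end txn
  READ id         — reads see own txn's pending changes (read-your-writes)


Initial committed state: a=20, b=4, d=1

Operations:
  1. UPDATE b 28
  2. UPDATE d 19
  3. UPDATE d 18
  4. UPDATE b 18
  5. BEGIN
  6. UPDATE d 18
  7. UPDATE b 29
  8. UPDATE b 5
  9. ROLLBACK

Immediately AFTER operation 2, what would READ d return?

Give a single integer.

Answer: 19

Derivation:
Initial committed: {a=20, b=4, d=1}
Op 1: UPDATE b=28 (auto-commit; committed b=28)
Op 2: UPDATE d=19 (auto-commit; committed d=19)
After op 2: visible(d) = 19 (pending={}, committed={a=20, b=28, d=19})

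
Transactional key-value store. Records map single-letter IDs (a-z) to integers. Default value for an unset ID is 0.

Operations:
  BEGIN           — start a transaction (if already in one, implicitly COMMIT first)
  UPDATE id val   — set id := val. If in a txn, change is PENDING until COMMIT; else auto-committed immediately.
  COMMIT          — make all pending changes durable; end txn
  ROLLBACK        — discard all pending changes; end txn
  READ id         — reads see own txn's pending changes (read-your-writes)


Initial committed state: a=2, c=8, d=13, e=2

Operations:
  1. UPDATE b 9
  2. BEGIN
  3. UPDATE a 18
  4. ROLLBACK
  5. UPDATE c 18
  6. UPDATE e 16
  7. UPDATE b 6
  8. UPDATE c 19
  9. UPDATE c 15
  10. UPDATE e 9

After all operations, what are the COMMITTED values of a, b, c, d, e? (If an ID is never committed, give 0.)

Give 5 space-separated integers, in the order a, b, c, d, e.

Answer: 2 6 15 13 9

Derivation:
Initial committed: {a=2, c=8, d=13, e=2}
Op 1: UPDATE b=9 (auto-commit; committed b=9)
Op 2: BEGIN: in_txn=True, pending={}
Op 3: UPDATE a=18 (pending; pending now {a=18})
Op 4: ROLLBACK: discarded pending ['a']; in_txn=False
Op 5: UPDATE c=18 (auto-commit; committed c=18)
Op 6: UPDATE e=16 (auto-commit; committed e=16)
Op 7: UPDATE b=6 (auto-commit; committed b=6)
Op 8: UPDATE c=19 (auto-commit; committed c=19)
Op 9: UPDATE c=15 (auto-commit; committed c=15)
Op 10: UPDATE e=9 (auto-commit; committed e=9)
Final committed: {a=2, b=6, c=15, d=13, e=9}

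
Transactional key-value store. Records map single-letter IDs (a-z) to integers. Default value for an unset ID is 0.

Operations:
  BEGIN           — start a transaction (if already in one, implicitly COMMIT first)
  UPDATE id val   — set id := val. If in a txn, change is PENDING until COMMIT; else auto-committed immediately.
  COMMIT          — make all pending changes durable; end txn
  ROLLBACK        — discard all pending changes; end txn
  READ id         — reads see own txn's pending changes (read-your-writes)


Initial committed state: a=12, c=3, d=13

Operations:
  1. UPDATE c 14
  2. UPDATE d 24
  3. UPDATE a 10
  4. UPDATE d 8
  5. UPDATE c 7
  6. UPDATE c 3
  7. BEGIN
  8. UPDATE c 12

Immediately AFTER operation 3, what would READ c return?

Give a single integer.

Initial committed: {a=12, c=3, d=13}
Op 1: UPDATE c=14 (auto-commit; committed c=14)
Op 2: UPDATE d=24 (auto-commit; committed d=24)
Op 3: UPDATE a=10 (auto-commit; committed a=10)
After op 3: visible(c) = 14 (pending={}, committed={a=10, c=14, d=24})

Answer: 14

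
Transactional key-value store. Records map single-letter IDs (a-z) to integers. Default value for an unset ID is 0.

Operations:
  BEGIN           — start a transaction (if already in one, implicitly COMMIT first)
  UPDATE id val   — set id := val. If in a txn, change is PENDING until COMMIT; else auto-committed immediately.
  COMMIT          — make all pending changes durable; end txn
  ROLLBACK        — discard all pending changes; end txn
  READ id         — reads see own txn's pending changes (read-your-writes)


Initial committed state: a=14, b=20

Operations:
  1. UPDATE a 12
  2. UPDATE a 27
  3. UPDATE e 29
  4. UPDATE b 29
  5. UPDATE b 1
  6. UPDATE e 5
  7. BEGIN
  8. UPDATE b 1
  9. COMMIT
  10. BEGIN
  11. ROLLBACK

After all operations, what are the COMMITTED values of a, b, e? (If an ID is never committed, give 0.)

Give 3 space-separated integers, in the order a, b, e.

Initial committed: {a=14, b=20}
Op 1: UPDATE a=12 (auto-commit; committed a=12)
Op 2: UPDATE a=27 (auto-commit; committed a=27)
Op 3: UPDATE e=29 (auto-commit; committed e=29)
Op 4: UPDATE b=29 (auto-commit; committed b=29)
Op 5: UPDATE b=1 (auto-commit; committed b=1)
Op 6: UPDATE e=5 (auto-commit; committed e=5)
Op 7: BEGIN: in_txn=True, pending={}
Op 8: UPDATE b=1 (pending; pending now {b=1})
Op 9: COMMIT: merged ['b'] into committed; committed now {a=27, b=1, e=5}
Op 10: BEGIN: in_txn=True, pending={}
Op 11: ROLLBACK: discarded pending []; in_txn=False
Final committed: {a=27, b=1, e=5}

Answer: 27 1 5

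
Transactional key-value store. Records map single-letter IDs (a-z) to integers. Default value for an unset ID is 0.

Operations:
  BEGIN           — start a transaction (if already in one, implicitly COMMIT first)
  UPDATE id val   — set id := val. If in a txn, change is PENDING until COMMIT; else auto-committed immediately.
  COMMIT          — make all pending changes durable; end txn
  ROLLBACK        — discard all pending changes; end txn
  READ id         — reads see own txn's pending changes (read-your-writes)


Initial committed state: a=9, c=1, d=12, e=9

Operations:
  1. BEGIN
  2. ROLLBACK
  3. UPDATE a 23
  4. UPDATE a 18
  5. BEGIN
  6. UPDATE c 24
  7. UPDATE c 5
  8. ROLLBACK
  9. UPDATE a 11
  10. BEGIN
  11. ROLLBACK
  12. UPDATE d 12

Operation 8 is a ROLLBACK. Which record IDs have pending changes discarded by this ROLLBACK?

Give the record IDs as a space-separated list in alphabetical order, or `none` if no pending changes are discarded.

Answer: c

Derivation:
Initial committed: {a=9, c=1, d=12, e=9}
Op 1: BEGIN: in_txn=True, pending={}
Op 2: ROLLBACK: discarded pending []; in_txn=False
Op 3: UPDATE a=23 (auto-commit; committed a=23)
Op 4: UPDATE a=18 (auto-commit; committed a=18)
Op 5: BEGIN: in_txn=True, pending={}
Op 6: UPDATE c=24 (pending; pending now {c=24})
Op 7: UPDATE c=5 (pending; pending now {c=5})
Op 8: ROLLBACK: discarded pending ['c']; in_txn=False
Op 9: UPDATE a=11 (auto-commit; committed a=11)
Op 10: BEGIN: in_txn=True, pending={}
Op 11: ROLLBACK: discarded pending []; in_txn=False
Op 12: UPDATE d=12 (auto-commit; committed d=12)
ROLLBACK at op 8 discards: ['c']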